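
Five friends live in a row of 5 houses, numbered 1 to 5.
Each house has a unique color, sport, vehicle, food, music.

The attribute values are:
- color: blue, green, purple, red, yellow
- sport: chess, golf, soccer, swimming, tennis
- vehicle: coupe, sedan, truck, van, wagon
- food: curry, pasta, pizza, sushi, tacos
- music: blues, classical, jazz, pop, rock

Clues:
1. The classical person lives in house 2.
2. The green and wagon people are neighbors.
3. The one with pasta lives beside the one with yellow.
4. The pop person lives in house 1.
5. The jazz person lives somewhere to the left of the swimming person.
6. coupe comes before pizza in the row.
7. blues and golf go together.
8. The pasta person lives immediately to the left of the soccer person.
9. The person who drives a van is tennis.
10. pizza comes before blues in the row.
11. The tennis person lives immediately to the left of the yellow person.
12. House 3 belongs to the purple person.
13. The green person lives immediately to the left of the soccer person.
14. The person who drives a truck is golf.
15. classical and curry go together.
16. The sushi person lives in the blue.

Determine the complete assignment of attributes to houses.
Solution:

House | Color | Sport | Vehicle | Food | Music
----------------------------------------------
  1   | green | tennis | van | pasta | pop
  2   | yellow | soccer | wagon | curry | classical
  3   | purple | chess | coupe | tacos | jazz
  4   | red | swimming | sedan | pizza | rock
  5   | blue | golf | truck | sushi | blues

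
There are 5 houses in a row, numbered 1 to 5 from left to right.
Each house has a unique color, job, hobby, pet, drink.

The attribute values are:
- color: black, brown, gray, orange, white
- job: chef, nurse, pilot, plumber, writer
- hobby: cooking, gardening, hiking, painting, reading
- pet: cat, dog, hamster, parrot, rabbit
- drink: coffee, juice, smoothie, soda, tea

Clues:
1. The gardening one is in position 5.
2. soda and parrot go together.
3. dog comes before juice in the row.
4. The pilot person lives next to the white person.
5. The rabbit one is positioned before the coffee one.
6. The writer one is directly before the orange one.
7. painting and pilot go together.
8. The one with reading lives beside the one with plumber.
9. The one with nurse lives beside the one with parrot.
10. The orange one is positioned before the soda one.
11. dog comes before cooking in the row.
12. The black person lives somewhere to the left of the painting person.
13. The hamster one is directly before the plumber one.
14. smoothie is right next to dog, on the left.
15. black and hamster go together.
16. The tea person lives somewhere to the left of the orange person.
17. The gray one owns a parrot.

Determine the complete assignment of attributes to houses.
Solution:

House | Color | Job | Hobby | Pet | Drink
-----------------------------------------
  1   | black | writer | reading | hamster | tea
  2   | orange | plumber | hiking | rabbit | smoothie
  3   | brown | pilot | painting | dog | coffee
  4   | white | nurse | cooking | cat | juice
  5   | gray | chef | gardening | parrot | soda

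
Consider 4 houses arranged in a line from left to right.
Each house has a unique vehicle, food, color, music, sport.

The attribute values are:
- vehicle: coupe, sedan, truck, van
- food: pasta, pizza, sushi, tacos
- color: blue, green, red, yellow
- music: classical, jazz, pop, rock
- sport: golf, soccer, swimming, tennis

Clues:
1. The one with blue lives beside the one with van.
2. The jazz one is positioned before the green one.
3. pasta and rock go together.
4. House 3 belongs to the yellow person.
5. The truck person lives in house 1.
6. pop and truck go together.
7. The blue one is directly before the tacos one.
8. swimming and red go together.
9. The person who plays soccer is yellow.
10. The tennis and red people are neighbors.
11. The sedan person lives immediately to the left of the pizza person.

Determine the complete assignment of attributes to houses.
Solution:

House | Vehicle | Food | Color | Music | Sport
----------------------------------------------
  1   | truck | sushi | blue | pop | tennis
  2   | van | tacos | red | jazz | swimming
  3   | sedan | pasta | yellow | rock | soccer
  4   | coupe | pizza | green | classical | golf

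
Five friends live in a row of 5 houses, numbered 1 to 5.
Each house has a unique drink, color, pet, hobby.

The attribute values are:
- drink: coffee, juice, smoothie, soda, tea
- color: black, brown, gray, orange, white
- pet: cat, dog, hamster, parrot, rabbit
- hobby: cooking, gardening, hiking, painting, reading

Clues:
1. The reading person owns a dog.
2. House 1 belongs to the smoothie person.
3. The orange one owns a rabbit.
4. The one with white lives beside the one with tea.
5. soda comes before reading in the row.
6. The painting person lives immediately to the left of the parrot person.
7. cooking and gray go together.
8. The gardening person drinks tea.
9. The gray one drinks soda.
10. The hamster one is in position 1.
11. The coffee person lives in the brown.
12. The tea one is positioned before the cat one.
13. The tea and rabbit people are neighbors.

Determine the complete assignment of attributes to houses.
Solution:

House | Drink | Color | Pet | Hobby
-----------------------------------
  1   | smoothie | white | hamster | painting
  2   | tea | black | parrot | gardening
  3   | juice | orange | rabbit | hiking
  4   | soda | gray | cat | cooking
  5   | coffee | brown | dog | reading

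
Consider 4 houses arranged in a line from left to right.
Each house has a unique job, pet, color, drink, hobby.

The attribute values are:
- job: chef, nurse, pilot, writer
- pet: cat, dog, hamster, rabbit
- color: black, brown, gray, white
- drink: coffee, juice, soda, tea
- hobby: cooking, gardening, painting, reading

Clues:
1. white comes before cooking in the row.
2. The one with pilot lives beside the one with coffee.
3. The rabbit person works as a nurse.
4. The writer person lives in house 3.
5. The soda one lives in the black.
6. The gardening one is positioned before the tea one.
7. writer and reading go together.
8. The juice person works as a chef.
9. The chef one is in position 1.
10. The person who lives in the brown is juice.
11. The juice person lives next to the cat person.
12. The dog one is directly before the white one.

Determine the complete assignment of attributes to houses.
Solution:

House | Job | Pet | Color | Drink | Hobby
-----------------------------------------
  1   | chef | dog | brown | juice | gardening
  2   | pilot | cat | white | tea | painting
  3   | writer | hamster | gray | coffee | reading
  4   | nurse | rabbit | black | soda | cooking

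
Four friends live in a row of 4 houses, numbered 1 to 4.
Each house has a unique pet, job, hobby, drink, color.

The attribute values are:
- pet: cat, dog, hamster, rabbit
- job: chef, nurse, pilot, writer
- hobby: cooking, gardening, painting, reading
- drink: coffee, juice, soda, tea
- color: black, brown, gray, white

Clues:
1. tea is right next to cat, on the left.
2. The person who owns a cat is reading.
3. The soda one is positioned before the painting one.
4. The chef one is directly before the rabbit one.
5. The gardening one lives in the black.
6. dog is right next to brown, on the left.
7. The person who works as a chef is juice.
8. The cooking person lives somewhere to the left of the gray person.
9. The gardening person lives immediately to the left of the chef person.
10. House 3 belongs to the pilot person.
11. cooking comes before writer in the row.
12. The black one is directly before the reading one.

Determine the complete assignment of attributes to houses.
Solution:

House | Pet | Job | Hobby | Drink | Color
-----------------------------------------
  1   | dog | nurse | gardening | tea | black
  2   | cat | chef | reading | juice | brown
  3   | rabbit | pilot | cooking | soda | white
  4   | hamster | writer | painting | coffee | gray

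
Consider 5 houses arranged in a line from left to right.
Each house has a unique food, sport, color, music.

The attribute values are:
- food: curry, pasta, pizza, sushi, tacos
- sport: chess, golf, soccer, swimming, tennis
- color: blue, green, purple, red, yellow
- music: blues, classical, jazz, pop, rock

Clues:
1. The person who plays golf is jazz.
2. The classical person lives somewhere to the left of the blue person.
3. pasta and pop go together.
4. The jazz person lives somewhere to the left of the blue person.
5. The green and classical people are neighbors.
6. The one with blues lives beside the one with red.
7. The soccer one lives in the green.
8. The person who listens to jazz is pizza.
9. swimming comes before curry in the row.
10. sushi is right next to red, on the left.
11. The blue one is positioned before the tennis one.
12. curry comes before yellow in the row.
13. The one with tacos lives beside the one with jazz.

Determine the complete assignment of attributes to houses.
Solution:

House | Food | Sport | Color | Music
------------------------------------
  1   | sushi | soccer | green | blues
  2   | tacos | swimming | red | classical
  3   | pizza | golf | purple | jazz
  4   | curry | chess | blue | rock
  5   | pasta | tennis | yellow | pop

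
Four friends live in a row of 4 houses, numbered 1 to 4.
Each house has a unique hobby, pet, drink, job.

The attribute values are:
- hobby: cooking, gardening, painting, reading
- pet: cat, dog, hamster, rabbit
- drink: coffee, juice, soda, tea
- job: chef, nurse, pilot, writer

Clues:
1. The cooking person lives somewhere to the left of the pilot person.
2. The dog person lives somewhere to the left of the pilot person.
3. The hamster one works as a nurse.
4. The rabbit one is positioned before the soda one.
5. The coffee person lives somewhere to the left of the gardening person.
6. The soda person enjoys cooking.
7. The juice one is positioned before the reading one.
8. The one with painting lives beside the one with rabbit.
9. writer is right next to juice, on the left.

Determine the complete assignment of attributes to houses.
Solution:

House | Hobby | Pet | Drink | Job
---------------------------------
  1   | painting | dog | coffee | writer
  2   | gardening | rabbit | juice | chef
  3   | cooking | hamster | soda | nurse
  4   | reading | cat | tea | pilot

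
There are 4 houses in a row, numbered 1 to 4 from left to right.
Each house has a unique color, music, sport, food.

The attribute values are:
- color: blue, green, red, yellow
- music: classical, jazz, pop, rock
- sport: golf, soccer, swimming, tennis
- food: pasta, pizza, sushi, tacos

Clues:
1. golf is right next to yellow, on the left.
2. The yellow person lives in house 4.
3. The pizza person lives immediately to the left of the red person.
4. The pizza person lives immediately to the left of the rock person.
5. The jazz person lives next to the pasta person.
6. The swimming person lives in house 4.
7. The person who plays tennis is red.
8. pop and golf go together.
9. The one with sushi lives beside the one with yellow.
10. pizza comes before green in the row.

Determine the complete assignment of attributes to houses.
Solution:

House | Color | Music | Sport | Food
------------------------------------
  1   | blue | jazz | soccer | pizza
  2   | red | rock | tennis | pasta
  3   | green | pop | golf | sushi
  4   | yellow | classical | swimming | tacos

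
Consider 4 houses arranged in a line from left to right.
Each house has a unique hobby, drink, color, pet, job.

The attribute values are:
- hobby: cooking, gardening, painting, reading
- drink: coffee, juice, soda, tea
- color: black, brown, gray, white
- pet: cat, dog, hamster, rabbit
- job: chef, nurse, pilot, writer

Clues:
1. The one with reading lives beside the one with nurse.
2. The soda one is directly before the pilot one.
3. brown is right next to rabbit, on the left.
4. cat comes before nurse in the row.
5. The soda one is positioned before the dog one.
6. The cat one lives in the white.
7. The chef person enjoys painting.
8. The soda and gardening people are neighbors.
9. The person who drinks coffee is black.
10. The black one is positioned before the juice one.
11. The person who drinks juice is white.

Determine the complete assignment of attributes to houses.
Solution:

House | Hobby | Drink | Color | Pet | Job
-----------------------------------------
  1   | painting | soda | brown | hamster | chef
  2   | gardening | coffee | black | rabbit | pilot
  3   | reading | juice | white | cat | writer
  4   | cooking | tea | gray | dog | nurse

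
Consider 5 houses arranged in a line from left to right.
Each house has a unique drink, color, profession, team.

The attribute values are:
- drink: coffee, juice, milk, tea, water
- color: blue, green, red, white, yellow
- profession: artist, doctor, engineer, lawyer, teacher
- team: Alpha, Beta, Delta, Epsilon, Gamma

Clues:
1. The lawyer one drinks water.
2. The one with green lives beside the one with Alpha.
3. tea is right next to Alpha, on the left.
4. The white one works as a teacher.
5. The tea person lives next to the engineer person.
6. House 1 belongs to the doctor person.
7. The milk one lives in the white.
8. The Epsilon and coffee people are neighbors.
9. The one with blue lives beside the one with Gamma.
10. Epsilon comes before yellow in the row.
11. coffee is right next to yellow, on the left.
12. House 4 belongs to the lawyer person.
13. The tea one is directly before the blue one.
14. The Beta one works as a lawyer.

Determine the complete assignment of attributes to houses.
Solution:

House | Drink | Color | Profession | Team
-----------------------------------------
  1   | tea | green | doctor | Epsilon
  2   | coffee | blue | engineer | Alpha
  3   | juice | yellow | artist | Gamma
  4   | water | red | lawyer | Beta
  5   | milk | white | teacher | Delta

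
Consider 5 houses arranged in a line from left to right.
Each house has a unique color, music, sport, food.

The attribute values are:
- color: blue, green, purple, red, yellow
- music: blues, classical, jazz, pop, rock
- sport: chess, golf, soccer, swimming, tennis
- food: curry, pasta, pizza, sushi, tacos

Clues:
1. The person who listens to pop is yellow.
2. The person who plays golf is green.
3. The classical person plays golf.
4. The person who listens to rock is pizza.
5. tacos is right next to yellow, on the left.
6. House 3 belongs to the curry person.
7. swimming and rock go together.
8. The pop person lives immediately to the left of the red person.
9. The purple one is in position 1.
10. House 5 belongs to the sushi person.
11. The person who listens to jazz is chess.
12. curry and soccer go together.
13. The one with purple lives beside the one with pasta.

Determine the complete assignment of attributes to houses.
Solution:

House | Color | Music | Sport | Food
------------------------------------
  1   | purple | jazz | chess | tacos
  2   | yellow | pop | tennis | pasta
  3   | red | blues | soccer | curry
  4   | blue | rock | swimming | pizza
  5   | green | classical | golf | sushi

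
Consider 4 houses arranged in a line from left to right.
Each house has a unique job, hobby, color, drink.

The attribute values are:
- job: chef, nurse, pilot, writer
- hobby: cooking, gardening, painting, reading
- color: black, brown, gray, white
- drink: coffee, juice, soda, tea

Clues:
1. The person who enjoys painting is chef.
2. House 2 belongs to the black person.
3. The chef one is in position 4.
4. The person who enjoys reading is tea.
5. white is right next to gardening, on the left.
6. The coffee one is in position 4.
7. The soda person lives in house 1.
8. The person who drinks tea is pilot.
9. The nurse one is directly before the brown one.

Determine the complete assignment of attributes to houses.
Solution:

House | Job | Hobby | Color | Drink
-----------------------------------
  1   | writer | cooking | white | soda
  2   | nurse | gardening | black | juice
  3   | pilot | reading | brown | tea
  4   | chef | painting | gray | coffee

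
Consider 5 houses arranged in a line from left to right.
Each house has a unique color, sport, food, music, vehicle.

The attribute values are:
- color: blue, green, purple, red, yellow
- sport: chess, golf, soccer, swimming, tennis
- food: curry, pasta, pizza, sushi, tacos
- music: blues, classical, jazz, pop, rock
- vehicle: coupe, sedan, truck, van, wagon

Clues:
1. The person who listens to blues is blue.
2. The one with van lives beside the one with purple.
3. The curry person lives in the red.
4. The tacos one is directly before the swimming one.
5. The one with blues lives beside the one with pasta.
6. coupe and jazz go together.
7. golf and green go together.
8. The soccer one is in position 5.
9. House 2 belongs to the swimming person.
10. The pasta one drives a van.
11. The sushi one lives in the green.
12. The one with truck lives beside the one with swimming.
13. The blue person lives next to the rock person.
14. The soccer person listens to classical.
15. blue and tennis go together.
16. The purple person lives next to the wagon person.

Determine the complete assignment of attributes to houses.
Solution:

House | Color | Sport | Food | Music | Vehicle
----------------------------------------------
  1   | blue | tennis | tacos | blues | truck
  2   | yellow | swimming | pasta | rock | van
  3   | purple | chess | pizza | jazz | coupe
  4   | green | golf | sushi | pop | wagon
  5   | red | soccer | curry | classical | sedan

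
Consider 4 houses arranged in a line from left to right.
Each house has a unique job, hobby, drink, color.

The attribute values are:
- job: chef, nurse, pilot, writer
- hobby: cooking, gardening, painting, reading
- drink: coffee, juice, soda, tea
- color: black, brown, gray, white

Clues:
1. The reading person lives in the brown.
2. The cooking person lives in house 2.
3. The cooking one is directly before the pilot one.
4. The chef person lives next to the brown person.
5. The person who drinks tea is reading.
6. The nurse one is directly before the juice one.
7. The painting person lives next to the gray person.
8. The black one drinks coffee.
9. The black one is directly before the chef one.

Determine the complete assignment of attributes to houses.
Solution:

House | Job | Hobby | Drink | Color
-----------------------------------
  1   | nurse | painting | coffee | black
  2   | chef | cooking | juice | gray
  3   | pilot | reading | tea | brown
  4   | writer | gardening | soda | white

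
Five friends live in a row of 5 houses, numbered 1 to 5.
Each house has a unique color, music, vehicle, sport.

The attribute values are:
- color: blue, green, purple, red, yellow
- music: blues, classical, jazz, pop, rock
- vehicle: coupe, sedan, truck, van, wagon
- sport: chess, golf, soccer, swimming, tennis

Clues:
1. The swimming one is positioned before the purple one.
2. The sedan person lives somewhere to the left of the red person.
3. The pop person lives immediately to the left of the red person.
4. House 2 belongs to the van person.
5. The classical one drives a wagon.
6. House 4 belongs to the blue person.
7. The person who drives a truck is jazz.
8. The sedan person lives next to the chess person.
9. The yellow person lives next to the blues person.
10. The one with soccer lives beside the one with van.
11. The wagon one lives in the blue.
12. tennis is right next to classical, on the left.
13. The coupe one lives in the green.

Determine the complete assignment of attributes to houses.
Solution:

House | Color | Music | Vehicle | Sport
---------------------------------------
  1   | yellow | pop | sedan | soccer
  2   | red | blues | van | chess
  3   | green | rock | coupe | tennis
  4   | blue | classical | wagon | swimming
  5   | purple | jazz | truck | golf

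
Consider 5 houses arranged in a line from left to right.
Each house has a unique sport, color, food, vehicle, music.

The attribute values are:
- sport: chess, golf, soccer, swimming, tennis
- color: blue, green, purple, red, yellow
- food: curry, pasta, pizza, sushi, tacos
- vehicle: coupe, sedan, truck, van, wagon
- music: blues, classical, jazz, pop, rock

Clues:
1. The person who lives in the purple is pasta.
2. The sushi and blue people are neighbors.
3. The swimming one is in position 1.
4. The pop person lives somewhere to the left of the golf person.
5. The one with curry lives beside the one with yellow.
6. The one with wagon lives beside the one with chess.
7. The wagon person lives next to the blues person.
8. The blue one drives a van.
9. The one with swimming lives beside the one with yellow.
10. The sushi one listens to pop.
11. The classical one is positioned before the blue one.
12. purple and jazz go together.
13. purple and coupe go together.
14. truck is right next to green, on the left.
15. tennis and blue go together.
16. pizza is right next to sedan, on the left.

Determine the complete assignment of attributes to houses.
Solution:

House | Sport | Color | Food | Vehicle | Music
----------------------------------------------
  1   | swimming | red | curry | wagon | classical
  2   | chess | yellow | pizza | truck | blues
  3   | soccer | green | sushi | sedan | pop
  4   | tennis | blue | tacos | van | rock
  5   | golf | purple | pasta | coupe | jazz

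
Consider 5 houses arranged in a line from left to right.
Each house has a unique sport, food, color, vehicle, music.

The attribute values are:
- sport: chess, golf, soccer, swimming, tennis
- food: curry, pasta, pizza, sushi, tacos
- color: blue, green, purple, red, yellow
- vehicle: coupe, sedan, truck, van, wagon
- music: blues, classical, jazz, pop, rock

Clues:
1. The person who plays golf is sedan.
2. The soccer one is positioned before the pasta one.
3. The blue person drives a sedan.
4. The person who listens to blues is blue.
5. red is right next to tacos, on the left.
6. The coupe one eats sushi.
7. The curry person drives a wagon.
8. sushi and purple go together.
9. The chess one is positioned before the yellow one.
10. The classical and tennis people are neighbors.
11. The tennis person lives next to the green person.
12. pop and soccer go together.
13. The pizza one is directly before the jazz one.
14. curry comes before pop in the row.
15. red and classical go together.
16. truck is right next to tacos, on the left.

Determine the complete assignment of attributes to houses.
Solution:

House | Sport | Food | Color | Vehicle | Music
----------------------------------------------
  1   | chess | pizza | red | truck | classical
  2   | tennis | tacos | yellow | van | jazz
  3   | swimming | curry | green | wagon | rock
  4   | soccer | sushi | purple | coupe | pop
  5   | golf | pasta | blue | sedan | blues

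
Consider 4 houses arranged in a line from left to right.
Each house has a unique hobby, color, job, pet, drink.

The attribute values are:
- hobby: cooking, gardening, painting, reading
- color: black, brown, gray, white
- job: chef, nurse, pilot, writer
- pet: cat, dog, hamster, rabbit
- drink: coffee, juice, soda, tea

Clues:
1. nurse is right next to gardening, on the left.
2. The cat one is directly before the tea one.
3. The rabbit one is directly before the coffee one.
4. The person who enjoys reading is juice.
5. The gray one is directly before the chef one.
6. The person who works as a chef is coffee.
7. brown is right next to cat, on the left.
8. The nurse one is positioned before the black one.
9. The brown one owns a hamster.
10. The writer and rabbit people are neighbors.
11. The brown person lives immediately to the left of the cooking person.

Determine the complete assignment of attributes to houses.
Solution:

House | Hobby | Color | Job | Pet | Drink
-----------------------------------------
  1   | reading | brown | pilot | hamster | juice
  2   | cooking | white | writer | cat | soda
  3   | painting | gray | nurse | rabbit | tea
  4   | gardening | black | chef | dog | coffee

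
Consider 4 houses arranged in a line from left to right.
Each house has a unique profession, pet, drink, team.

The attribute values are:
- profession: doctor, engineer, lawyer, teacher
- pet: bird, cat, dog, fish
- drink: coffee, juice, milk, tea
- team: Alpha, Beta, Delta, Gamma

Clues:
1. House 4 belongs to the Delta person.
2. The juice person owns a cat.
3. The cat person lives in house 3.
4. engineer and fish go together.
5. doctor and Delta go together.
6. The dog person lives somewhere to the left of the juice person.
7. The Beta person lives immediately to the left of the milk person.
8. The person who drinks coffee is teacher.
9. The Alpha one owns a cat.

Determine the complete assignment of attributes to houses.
Solution:

House | Profession | Pet | Drink | Team
---------------------------------------
  1   | teacher | dog | coffee | Beta
  2   | engineer | fish | milk | Gamma
  3   | lawyer | cat | juice | Alpha
  4   | doctor | bird | tea | Delta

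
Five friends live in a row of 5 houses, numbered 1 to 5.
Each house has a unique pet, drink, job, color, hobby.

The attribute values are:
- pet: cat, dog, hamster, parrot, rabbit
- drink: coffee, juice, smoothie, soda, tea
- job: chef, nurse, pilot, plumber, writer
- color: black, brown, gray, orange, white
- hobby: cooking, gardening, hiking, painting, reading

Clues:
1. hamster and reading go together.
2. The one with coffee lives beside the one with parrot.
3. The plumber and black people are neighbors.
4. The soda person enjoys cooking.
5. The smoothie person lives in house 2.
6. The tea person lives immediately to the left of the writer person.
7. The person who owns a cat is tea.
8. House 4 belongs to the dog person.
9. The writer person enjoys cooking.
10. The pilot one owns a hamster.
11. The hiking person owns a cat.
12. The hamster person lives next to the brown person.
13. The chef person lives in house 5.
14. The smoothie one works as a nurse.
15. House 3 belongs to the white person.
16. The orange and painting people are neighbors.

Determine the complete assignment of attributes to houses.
Solution:

House | Pet | Drink | Job | Color | Hobby
-----------------------------------------
  1   | hamster | coffee | pilot | orange | reading
  2   | parrot | smoothie | nurse | brown | painting
  3   | cat | tea | plumber | white | hiking
  4   | dog | soda | writer | black | cooking
  5   | rabbit | juice | chef | gray | gardening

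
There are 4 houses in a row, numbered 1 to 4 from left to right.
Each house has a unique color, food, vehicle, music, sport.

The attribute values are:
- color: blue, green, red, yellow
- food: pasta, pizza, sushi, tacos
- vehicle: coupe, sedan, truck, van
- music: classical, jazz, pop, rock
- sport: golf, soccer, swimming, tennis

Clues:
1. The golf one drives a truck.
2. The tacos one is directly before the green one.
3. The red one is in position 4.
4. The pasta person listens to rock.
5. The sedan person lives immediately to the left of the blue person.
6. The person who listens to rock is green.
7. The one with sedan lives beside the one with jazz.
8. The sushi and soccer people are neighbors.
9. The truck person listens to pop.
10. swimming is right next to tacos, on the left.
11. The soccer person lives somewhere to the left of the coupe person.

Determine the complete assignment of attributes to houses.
Solution:

House | Color | Food | Vehicle | Music | Sport
----------------------------------------------
  1   | yellow | sushi | sedan | classical | swimming
  2   | blue | tacos | van | jazz | soccer
  3   | green | pasta | coupe | rock | tennis
  4   | red | pizza | truck | pop | golf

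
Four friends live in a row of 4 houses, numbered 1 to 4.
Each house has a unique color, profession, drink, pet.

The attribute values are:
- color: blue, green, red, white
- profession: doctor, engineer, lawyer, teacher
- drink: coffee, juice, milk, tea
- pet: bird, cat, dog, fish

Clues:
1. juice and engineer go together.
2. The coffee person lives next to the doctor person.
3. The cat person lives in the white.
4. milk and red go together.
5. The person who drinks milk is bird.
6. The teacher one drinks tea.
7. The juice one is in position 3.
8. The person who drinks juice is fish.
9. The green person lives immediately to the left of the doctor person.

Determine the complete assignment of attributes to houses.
Solution:

House | Color | Profession | Drink | Pet
----------------------------------------
  1   | green | lawyer | coffee | dog
  2   | red | doctor | milk | bird
  3   | blue | engineer | juice | fish
  4   | white | teacher | tea | cat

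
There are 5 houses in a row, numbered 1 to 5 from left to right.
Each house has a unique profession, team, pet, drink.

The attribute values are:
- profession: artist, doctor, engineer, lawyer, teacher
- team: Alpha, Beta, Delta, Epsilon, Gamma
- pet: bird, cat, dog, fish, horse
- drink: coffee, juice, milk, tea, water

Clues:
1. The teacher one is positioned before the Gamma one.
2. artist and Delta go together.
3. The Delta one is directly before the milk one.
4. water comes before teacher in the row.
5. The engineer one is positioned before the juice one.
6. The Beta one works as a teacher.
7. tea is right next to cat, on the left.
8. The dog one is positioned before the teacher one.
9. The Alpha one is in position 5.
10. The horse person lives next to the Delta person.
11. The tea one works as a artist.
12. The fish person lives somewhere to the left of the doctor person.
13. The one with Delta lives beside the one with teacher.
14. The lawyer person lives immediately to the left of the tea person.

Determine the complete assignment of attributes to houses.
Solution:

House | Profession | Team | Pet | Drink
---------------------------------------
  1   | lawyer | Epsilon | horse | water
  2   | artist | Delta | dog | tea
  3   | teacher | Beta | cat | milk
  4   | engineer | Gamma | fish | coffee
  5   | doctor | Alpha | bird | juice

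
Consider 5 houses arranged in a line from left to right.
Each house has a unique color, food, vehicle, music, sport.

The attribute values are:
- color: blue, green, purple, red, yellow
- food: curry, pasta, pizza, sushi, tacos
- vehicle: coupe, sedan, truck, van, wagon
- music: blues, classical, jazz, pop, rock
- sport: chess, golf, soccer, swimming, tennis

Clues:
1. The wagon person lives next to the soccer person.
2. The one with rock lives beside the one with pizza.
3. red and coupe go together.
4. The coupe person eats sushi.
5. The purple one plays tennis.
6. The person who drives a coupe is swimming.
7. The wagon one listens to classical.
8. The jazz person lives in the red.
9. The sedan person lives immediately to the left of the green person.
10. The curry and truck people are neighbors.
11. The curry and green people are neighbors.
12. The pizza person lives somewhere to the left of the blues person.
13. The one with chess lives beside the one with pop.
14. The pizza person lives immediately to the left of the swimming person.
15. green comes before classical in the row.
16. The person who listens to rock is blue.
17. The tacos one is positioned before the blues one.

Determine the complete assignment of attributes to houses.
Solution:

House | Color | Food | Vehicle | Music | Sport
----------------------------------------------
  1   | blue | curry | sedan | rock | chess
  2   | green | pizza | truck | pop | golf
  3   | red | sushi | coupe | jazz | swimming
  4   | purple | tacos | wagon | classical | tennis
  5   | yellow | pasta | van | blues | soccer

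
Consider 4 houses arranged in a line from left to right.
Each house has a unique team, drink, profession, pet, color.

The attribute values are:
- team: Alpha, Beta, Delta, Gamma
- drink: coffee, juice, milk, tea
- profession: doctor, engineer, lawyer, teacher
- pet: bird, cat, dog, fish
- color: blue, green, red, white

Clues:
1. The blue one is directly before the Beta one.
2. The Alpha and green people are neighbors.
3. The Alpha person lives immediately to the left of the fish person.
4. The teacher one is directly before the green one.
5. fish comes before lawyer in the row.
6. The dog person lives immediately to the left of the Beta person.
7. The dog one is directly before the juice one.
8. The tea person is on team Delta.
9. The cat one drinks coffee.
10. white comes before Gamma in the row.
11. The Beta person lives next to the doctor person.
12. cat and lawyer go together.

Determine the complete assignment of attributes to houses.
Solution:

House | Team | Drink | Profession | Pet | Color
-----------------------------------------------
  1   | Alpha | milk | teacher | dog | blue
  2   | Beta | juice | engineer | fish | green
  3   | Delta | tea | doctor | bird | white
  4   | Gamma | coffee | lawyer | cat | red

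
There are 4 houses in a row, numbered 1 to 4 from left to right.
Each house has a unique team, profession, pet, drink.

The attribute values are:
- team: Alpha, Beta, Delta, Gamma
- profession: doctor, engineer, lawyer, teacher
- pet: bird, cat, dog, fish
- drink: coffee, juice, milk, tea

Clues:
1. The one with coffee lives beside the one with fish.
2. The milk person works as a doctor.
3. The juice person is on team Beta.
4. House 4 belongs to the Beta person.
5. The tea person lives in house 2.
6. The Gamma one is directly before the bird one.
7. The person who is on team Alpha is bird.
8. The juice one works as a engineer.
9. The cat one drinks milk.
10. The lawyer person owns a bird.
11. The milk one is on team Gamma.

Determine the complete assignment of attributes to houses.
Solution:

House | Team | Profession | Pet | Drink
---------------------------------------
  1   | Gamma | doctor | cat | milk
  2   | Alpha | lawyer | bird | tea
  3   | Delta | teacher | dog | coffee
  4   | Beta | engineer | fish | juice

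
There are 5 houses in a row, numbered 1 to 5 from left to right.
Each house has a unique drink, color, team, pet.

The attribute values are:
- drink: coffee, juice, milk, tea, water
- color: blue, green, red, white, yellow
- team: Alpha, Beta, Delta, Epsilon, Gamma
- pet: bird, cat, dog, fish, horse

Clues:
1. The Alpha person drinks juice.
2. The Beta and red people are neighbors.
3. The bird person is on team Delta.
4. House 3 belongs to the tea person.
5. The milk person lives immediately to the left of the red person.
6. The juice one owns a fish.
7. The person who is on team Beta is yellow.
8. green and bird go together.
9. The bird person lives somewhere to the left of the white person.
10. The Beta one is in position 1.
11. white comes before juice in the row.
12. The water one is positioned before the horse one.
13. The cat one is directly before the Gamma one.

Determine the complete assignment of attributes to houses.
Solution:

House | Drink | Color | Team | Pet
----------------------------------
  1   | milk | yellow | Beta | cat
  2   | water | red | Gamma | dog
  3   | tea | green | Delta | bird
  4   | coffee | white | Epsilon | horse
  5   | juice | blue | Alpha | fish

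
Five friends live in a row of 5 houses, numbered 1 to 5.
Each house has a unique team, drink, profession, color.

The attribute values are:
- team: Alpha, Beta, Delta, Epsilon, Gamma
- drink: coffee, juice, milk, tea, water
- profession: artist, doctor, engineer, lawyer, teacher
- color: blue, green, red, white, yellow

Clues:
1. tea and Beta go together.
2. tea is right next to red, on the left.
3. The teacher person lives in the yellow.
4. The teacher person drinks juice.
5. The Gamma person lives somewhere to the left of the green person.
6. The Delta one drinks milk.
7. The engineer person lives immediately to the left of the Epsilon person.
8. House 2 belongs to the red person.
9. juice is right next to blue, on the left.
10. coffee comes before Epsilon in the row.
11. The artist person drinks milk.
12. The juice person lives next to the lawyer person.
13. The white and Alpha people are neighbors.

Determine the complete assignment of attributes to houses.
Solution:

House | Team | Drink | Profession | Color
-----------------------------------------
  1   | Beta | tea | doctor | white
  2   | Alpha | coffee | engineer | red
  3   | Epsilon | juice | teacher | yellow
  4   | Gamma | water | lawyer | blue
  5   | Delta | milk | artist | green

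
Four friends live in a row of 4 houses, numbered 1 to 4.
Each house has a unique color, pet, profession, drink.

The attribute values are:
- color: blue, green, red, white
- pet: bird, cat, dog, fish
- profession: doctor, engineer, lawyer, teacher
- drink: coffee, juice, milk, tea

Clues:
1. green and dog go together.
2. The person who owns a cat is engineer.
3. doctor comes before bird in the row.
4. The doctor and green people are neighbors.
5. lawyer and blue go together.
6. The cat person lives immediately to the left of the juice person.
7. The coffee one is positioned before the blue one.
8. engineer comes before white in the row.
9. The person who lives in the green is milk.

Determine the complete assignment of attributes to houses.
Solution:

House | Color | Pet | Profession | Drink
----------------------------------------
  1   | red | cat | engineer | coffee
  2   | white | fish | doctor | juice
  3   | green | dog | teacher | milk
  4   | blue | bird | lawyer | tea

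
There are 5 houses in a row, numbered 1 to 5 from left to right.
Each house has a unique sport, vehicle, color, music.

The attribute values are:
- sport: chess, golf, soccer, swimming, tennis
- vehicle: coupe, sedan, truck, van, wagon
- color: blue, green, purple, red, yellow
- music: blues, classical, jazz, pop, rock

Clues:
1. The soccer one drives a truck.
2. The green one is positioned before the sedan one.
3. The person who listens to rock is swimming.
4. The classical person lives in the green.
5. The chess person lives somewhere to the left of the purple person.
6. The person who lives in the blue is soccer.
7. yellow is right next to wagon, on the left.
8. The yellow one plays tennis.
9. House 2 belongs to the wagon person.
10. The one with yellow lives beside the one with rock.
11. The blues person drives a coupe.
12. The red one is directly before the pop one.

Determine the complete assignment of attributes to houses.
Solution:

House | Sport | Vehicle | Color | Music
---------------------------------------
  1   | tennis | coupe | yellow | blues
  2   | swimming | wagon | red | rock
  3   | soccer | truck | blue | pop
  4   | chess | van | green | classical
  5   | golf | sedan | purple | jazz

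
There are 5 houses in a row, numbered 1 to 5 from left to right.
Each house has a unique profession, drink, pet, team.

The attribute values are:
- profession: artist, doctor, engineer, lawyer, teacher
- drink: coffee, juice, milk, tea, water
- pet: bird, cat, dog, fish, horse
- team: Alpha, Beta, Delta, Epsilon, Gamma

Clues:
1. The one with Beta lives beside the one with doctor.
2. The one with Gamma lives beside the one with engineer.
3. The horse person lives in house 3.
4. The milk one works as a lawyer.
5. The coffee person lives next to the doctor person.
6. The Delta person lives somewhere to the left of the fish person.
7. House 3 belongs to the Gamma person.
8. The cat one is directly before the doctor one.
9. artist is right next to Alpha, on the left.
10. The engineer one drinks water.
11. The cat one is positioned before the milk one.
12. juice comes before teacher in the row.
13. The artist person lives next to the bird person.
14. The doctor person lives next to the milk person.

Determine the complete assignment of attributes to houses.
Solution:

House | Profession | Drink | Pet | Team
---------------------------------------
  1   | artist | coffee | cat | Beta
  2   | doctor | juice | bird | Alpha
  3   | lawyer | milk | horse | Gamma
  4   | engineer | water | dog | Delta
  5   | teacher | tea | fish | Epsilon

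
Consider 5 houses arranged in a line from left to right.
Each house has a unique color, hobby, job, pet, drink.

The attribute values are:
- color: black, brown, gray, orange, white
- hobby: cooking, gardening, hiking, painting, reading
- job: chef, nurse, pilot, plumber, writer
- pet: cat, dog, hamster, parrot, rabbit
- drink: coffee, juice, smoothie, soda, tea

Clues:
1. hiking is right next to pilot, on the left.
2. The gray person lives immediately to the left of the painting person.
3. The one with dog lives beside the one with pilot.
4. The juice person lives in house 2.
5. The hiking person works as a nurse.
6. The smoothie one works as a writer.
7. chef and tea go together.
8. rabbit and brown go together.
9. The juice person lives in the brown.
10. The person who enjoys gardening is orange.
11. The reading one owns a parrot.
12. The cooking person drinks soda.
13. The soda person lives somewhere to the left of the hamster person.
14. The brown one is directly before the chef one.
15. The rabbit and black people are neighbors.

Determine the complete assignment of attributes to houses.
Solution:

House | Color | Hobby | Job | Pet | Drink
-----------------------------------------
  1   | gray | hiking | nurse | dog | coffee
  2   | brown | painting | pilot | rabbit | juice
  3   | black | reading | chef | parrot | tea
  4   | white | cooking | plumber | cat | soda
  5   | orange | gardening | writer | hamster | smoothie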